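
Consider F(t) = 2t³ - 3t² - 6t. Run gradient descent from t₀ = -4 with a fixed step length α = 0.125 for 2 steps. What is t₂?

-280.984375

F′(t) = 6t² - 6t - 6
t₁ = -4 − 0.125·114 = -18.25
t₂ = -18.25 − 0.125·2101.875 = -280.984375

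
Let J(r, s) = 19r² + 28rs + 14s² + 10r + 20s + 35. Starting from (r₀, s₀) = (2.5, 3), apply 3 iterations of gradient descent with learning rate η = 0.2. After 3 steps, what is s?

∇J = (38r + 28s + 10, 28r + 28s + 20)
(r₁, s₁) = (2.5, 3) − 0.2·(189, 174) = (-35.3, -31.8)
(r₂, s₂) = (-35.3, -31.8) − 0.2·(-2221.8, -1858.8) = (409.06, 339.96)
(r₃, s₃) = (409.06, 339.96) − 0.2·(25073.16, 20992.56) = (-4605.572, -3858.552)
s = -3858.552

-3858.552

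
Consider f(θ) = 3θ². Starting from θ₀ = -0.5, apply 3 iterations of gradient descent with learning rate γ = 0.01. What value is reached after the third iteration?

-0.415292

f′(θ) = 6θ
Step 1: f′(-0.5) = -3; θ₁ = -0.5 − 0.01·(-3) = -0.47
Step 2: f′(-0.47) = -2.82; θ₂ = -0.47 − 0.01·(-2.82) = -0.4418
Step 3: f′(-0.4418) = -2.6508; θ₃ = -0.4418 − 0.01·(-2.6508) = -0.415292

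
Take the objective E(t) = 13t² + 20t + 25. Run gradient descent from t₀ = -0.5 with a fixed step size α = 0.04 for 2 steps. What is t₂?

-0.7688

E′(t) = 26t + 20
Step 1: E′(-0.5) = 7; t₁ = -0.5 − 0.04·7 = -0.78
Step 2: E′(-0.78) = -0.28; t₂ = -0.78 − 0.04·(-0.28) = -0.7688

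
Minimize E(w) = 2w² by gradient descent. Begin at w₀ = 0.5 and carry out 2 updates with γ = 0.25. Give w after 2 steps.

E′(w) = 4w
w₁ = 0.5 − 0.25·2 = 0
w₂ = 0 − 0.25·0 = 0

0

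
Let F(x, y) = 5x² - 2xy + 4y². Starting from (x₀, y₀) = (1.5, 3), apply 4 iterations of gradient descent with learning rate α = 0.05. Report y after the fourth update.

0.55095

∇F = (10x - 2y, -2x + 8y)
Step 1: at (1.5, 3), ∇F = (9, 21) → (1.5, 3) − 0.05·(9, 21) = (1.05, 1.95)
Step 2: at (1.05, 1.95), ∇F = (6.6, 13.5) → (1.05, 1.95) − 0.05·(6.6, 13.5) = (0.72, 1.275)
Step 3: at (0.72, 1.275), ∇F = (4.65, 8.76) → (0.72, 1.275) − 0.05·(4.65, 8.76) = (0.4875, 0.837)
Step 4: at (0.4875, 0.837), ∇F = (3.201, 5.721) → (0.4875, 0.837) − 0.05·(3.201, 5.721) = (0.32745, 0.55095)
y = 0.55095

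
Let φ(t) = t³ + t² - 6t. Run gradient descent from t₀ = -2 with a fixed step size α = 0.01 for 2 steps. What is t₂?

φ′(t) = 3t² + 2t - 6
t₁ = -2 − 0.01·2 = -2.02
t₂ = -2.02 − 0.01·2.2012 = -2.042012

-2.042012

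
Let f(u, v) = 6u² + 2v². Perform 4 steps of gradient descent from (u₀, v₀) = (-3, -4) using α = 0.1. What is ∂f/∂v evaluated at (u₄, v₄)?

-2.0736

∇f = (12u, 4v)
(u₁, v₁) = (-3, -4) − 0.1·(-36, -16) = (0.6, -2.4)
(u₂, v₂) = (0.6, -2.4) − 0.1·(7.2, -9.6) = (-0.12, -1.44)
(u₃, v₃) = (-0.12, -1.44) − 0.1·(-1.44, -5.76) = (0.024, -0.864)
(u₄, v₄) = (0.024, -0.864) − 0.1·(0.288, -3.456) = (-0.0048, -0.5184)
∂f/∂v at (-0.0048, -0.5184) = -2.0736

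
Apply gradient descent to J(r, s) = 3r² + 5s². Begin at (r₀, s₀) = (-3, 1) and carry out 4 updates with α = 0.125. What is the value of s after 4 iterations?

0.00390625

∇J = (6r, 10s)
Step 1: at (-3, 1), ∇J = (-18, 10) → (-3, 1) − 0.125·(-18, 10) = (-0.75, -0.25)
Step 2: at (-0.75, -0.25), ∇J = (-4.5, -2.5) → (-0.75, -0.25) − 0.125·(-4.5, -2.5) = (-0.1875, 0.0625)
Step 3: at (-0.1875, 0.0625), ∇J = (-1.125, 0.625) → (-0.1875, 0.0625) − 0.125·(-1.125, 0.625) = (-0.046875, -0.015625)
Step 4: at (-0.046875, -0.015625), ∇J = (-0.28125, -0.15625) → (-0.046875, -0.015625) − 0.125·(-0.28125, -0.15625) = (-0.01171875, 0.00390625)
s = 0.00390625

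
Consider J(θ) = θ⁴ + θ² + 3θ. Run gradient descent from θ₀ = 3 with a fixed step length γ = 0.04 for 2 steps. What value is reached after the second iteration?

-0.90693888

J′(θ) = 4θ³ + 2θ + 3
Step 1: J′(3) = 117; θ₁ = 3 − 0.04·117 = -1.68
Step 2: J′(-1.68) = -19.326528; θ₂ = -1.68 − 0.04·(-19.326528) = -0.90693888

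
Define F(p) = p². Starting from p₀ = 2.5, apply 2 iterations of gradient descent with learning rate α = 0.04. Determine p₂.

2.116

F′(p) = 2p
Step 1: F′(2.5) = 5; p₁ = 2.5 − 0.04·5 = 2.3
Step 2: F′(2.3) = 4.6; p₂ = 2.3 − 0.04·4.6 = 2.116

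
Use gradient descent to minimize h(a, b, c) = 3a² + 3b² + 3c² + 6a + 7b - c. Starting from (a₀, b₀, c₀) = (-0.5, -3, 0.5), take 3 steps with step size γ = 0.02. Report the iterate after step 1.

(-0.56, -2.78, 0.46)

∇h = (6a + 6, 6b + 7, 6c - 1)
(a₁, b₁, c₁) = (-0.5, -3, 0.5) − 0.02·(3, -11, 2) = (-0.56, -2.78, 0.46)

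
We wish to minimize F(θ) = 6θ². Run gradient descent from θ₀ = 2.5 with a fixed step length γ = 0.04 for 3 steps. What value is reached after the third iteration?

F′(θ) = 12θ
θ₁ = 2.5 − 0.04·30 = 1.3
θ₂ = 1.3 − 0.04·15.6 = 0.676
θ₃ = 0.676 − 0.04·8.112 = 0.35152

0.35152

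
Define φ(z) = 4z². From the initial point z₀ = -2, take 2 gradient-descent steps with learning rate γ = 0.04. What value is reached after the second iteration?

φ′(z) = 8z
z₁ = -2 − 0.04·(-16) = -1.36
z₂ = -1.36 − 0.04·(-10.88) = -0.9248

-0.9248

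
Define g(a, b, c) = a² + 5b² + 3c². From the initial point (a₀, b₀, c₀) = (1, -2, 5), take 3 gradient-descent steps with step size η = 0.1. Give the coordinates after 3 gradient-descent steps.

(0.512, 0, 0.32)

∇g = (2a, 10b, 6c)
(a₁, b₁, c₁) = (1, -2, 5) − 0.1·(2, -20, 30) = (0.8, 0, 2)
(a₂, b₂, c₂) = (0.8, 0, 2) − 0.1·(1.6, 0, 12) = (0.64, 0, 0.8)
(a₃, b₃, c₃) = (0.64, 0, 0.8) − 0.1·(1.28, 0, 4.8) = (0.512, 0, 0.32)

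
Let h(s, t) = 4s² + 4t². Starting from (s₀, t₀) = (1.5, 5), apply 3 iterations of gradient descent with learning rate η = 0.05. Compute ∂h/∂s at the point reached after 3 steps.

2.592

∇h = (8s, 8t)
Step 1: at (1.5, 5), ∇h = (12, 40) → (1.5, 5) − 0.05·(12, 40) = (0.9, 3)
Step 2: at (0.9, 3), ∇h = (7.2, 24) → (0.9, 3) − 0.05·(7.2, 24) = (0.54, 1.8)
Step 3: at (0.54, 1.8), ∇h = (4.32, 14.4) → (0.54, 1.8) − 0.05·(4.32, 14.4) = (0.324, 1.08)
∂h/∂s at (0.324, 1.08) = 2.592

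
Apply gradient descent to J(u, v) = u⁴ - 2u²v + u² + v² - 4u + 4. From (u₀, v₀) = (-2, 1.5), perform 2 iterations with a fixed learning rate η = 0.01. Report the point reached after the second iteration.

∇J = (4u³ - 4uv + 2u - 4, -2u² + 2v)
(u₁, v₁) = (-2, 1.5) − 0.01·(-28, -5) = (-1.72, 1.55)
(u₂, v₂) = (-1.72, 1.55) − 0.01·(-17.129792, -2.8168) = (-1.54870208, 1.578168)

(-1.54870208, 1.578168)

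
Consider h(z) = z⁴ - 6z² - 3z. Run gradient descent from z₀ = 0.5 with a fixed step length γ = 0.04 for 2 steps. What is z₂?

h′(z) = 4z³ - 12z - 3
Step 1: h′(0.5) = -8.5; z₁ = 0.5 − 0.04·(-8.5) = 0.84
Step 2: h′(0.84) = -10.709184; z₂ = 0.84 − 0.04·(-10.709184) = 1.26836736

1.26836736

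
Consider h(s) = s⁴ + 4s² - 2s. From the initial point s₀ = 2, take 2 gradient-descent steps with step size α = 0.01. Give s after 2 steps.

h′(s) = 4s³ + 8s - 2
s₁ = 2 − 0.01·46 = 1.54
s₂ = 1.54 − 0.01·24.929056 = 1.29070944

1.29070944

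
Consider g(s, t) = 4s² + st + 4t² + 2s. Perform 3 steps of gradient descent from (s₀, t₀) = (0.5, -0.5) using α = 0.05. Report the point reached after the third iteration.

(-0.0589375, -0.1263125)

∇g = (8s + t + 2, s + 8t)
(s₁, t₁) = (0.5, -0.5) − 0.05·(5.5, -3.5) = (0.225, -0.325)
(s₂, t₂) = (0.225, -0.325) − 0.05·(3.475, -2.375) = (0.05125, -0.20625)
(s₃, t₃) = (0.05125, -0.20625) − 0.05·(2.20375, -1.59875) = (-0.0589375, -0.1263125)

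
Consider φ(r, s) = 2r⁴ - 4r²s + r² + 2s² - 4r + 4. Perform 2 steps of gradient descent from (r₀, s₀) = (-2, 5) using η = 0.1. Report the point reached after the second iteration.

∇φ = (8r³ - 8rs + 2r - 4, -4r² + 4s)
Step 1: at (-2, 5), ∇φ = (8, 4) → (-2, 5) − 0.1·(8, 4) = (-2.8, 4.6)
Step 2: at (-2.8, 4.6), ∇φ = (-82.176, -12.96) → (-2.8, 4.6) − 0.1·(-82.176, -12.96) = (5.4176, 5.896)

(5.4176, 5.896)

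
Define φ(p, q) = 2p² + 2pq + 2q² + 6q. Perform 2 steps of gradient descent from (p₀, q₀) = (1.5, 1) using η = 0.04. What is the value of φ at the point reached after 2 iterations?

2.36902784

∇φ = (4p + 2q, 2p + 4q + 6)
Step 1: at (1.5, 1), ∇φ = (8, 13) → (1.5, 1) − 0.04·(8, 13) = (1.18, 0.48)
Step 2: at (1.18, 0.48), ∇φ = (5.68, 10.28) → (1.18, 0.48) − 0.04·(5.68, 10.28) = (0.9528, 0.0688)
φ(0.9528, 0.0688) = 2.36902784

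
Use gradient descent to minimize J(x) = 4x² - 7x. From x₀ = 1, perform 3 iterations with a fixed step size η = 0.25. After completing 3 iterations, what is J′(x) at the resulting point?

-1

J′(x) = 8x - 7
Step 1: J′(1) = 1; x₁ = 1 − 0.25·1 = 0.75
Step 2: J′(0.75) = -1; x₂ = 0.75 − 0.25·(-1) = 1
Step 3: J′(1) = 1; x₃ = 1 − 0.25·1 = 0.75
J′(x) at (0.75) = -1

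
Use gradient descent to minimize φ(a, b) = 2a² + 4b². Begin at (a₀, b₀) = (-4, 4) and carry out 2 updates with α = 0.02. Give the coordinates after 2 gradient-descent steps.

∇φ = (4a, 8b)
(a₁, b₁) = (-4, 4) − 0.02·(-16, 32) = (-3.68, 3.36)
(a₂, b₂) = (-3.68, 3.36) − 0.02·(-14.72, 26.88) = (-3.3856, 2.8224)

(-3.3856, 2.8224)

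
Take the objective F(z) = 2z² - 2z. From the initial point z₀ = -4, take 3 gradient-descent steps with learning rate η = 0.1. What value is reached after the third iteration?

F′(z) = 4z - 2
z₁ = -4 − 0.1·(-18) = -2.2
z₂ = -2.2 − 0.1·(-10.8) = -1.12
z₃ = -1.12 − 0.1·(-6.48) = -0.472

-0.472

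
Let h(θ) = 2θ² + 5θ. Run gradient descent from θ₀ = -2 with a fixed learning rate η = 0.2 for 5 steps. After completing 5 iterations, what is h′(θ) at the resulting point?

h′(θ) = 4θ + 5
θ₁ = -2 − 0.2·(-3) = -1.4
θ₂ = -1.4 − 0.2·(-0.6) = -1.28
θ₃ = -1.28 − 0.2·(-0.12) = -1.256
θ₄ = -1.256 − 0.2·(-0.024) = -1.2512
θ₅ = -1.2512 − 0.2·(-0.0048) = -1.25024
h′(θ) at (-1.25024) = -0.00096

-0.00096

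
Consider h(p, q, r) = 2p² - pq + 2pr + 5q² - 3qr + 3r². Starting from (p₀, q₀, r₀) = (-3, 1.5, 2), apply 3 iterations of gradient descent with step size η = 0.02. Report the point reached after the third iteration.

(-2.48316, 0.91852, 1.86076)

∇h = (4p - q + 2r, -p + 10q - 3r, 2p - 3q + 6r)
Step 1: at (-3, 1.5, 2), ∇h = (-9.5, 12, 1.5) → (-3, 1.5, 2) − 0.02·(-9.5, 12, 1.5) = (-2.81, 1.26, 1.97)
Step 2: at (-2.81, 1.26, 1.97), ∇h = (-8.56, 9.5, 2.42) → (-2.81, 1.26, 1.97) − 0.02·(-8.56, 9.5, 2.42) = (-2.6388, 1.07, 1.9216)
Step 3: at (-2.6388, 1.07, 1.9216), ∇h = (-7.782, 7.574, 3.042) → (-2.6388, 1.07, 1.9216) − 0.02·(-7.782, 7.574, 3.042) = (-2.48316, 0.91852, 1.86076)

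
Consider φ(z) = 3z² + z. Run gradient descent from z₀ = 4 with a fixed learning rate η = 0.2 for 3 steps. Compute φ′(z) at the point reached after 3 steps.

-0.2

φ′(z) = 6z + 1
Step 1: φ′(4) = 25; z₁ = 4 − 0.2·25 = -1
Step 2: φ′(-1) = -5; z₂ = -1 − 0.2·(-5) = 0
Step 3: φ′(0) = 1; z₃ = 0 − 0.2·1 = -0.2
φ′(z) at (-0.2) = -0.2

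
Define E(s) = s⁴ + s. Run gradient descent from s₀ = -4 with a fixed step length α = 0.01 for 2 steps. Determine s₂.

E′(s) = 4s³ + 1
Step 1: E′(-4) = -255; s₁ = -4 − 0.01·(-255) = -1.45
Step 2: E′(-1.45) = -11.1945; s₂ = -1.45 − 0.01·(-11.1945) = -1.338055

-1.338055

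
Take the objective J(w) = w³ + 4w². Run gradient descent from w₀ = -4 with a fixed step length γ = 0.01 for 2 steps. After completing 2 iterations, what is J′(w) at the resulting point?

21.901800374272

J′(w) = 3w² + 8w
Step 1: J′(-4) = 16; w₁ = -4 − 0.01·16 = -4.16
Step 2: J′(-4.16) = 18.6368; w₂ = -4.16 − 0.01·18.6368 = -4.346368
J′(w) at (-4.346368) = 21.901800374272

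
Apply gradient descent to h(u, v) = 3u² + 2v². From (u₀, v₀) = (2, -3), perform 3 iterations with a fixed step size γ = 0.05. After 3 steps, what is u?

∇h = (6u, 4v)
Step 1: at (2, -3), ∇h = (12, -12) → (2, -3) − 0.05·(12, -12) = (1.4, -2.4)
Step 2: at (1.4, -2.4), ∇h = (8.4, -9.6) → (1.4, -2.4) − 0.05·(8.4, -9.6) = (0.98, -1.92)
Step 3: at (0.98, -1.92), ∇h = (5.88, -7.68) → (0.98, -1.92) − 0.05·(5.88, -7.68) = (0.686, -1.536)
u = 0.686

0.686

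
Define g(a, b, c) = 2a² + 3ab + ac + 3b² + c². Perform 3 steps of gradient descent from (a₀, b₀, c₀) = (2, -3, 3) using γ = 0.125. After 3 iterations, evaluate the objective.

∇g = (4a + 3b + c, 3a + 6b, a + 2c)
Step 1: at (2, -3, 3), ∇g = (2, -12, 8) → (2, -3, 3) − 0.125·(2, -12, 8) = (1.75, -1.5, 2)
Step 2: at (1.75, -1.5, 2), ∇g = (4.5, -3.75, 5.75) → (1.75, -1.5, 2) − 0.125·(4.5, -3.75, 5.75) = (1.1875, -1.03125, 1.28125)
Step 3: at (1.1875, -1.03125, 1.28125), ∇g = (2.9375, -2.625, 3.75) → (1.1875, -1.03125, 1.28125) − 0.125·(2.9375, -2.625, 3.75) = (0.8203125, -0.703125, 0.8125)
g(0.8203125, -0.703125, 0.8125) = 2.42529296875

2.42529296875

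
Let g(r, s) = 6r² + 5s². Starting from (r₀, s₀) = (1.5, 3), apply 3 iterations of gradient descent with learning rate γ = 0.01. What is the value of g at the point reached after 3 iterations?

30.184300171584

∇g = (12r, 10s)
(r₁, s₁) = (1.5, 3) − 0.01·(18, 30) = (1.32, 2.7)
(r₂, s₂) = (1.32, 2.7) − 0.01·(15.84, 27) = (1.1616, 2.43)
(r₃, s₃) = (1.1616, 2.43) − 0.01·(13.9392, 24.3) = (1.022208, 2.187)
g(1.022208, 2.187) = 30.184300171584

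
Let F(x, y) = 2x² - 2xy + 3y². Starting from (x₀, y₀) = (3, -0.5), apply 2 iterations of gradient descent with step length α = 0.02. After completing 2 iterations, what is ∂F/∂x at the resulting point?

∇F = (4x - 2y, -2x + 6y)
Step 1: at (3, -0.5), ∇F = (13, -9) → (3, -0.5) − 0.02·(13, -9) = (2.74, -0.32)
Step 2: at (2.74, -0.32), ∇F = (11.6, -7.4) → (2.74, -0.32) − 0.02·(11.6, -7.4) = (2.508, -0.172)
∂F/∂x at (2.508, -0.172) = 10.376

10.376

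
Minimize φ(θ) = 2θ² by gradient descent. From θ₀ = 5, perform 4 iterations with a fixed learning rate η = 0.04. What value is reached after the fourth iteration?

2.4893568

φ′(θ) = 4θ
Step 1: φ′(5) = 20; θ₁ = 5 − 0.04·20 = 4.2
Step 2: φ′(4.2) = 16.8; θ₂ = 4.2 − 0.04·16.8 = 3.528
Step 3: φ′(3.528) = 14.112; θ₃ = 3.528 − 0.04·14.112 = 2.96352
Step 4: φ′(2.96352) = 11.85408; θ₄ = 2.96352 − 0.04·11.85408 = 2.4893568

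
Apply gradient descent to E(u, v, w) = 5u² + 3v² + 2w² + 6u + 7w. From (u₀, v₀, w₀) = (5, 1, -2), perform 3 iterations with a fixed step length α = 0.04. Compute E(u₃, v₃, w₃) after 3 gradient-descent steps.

0.01267283968

∇E = (10u + 6, 6v, 4w + 7)
Step 1: at (5, 1, -2), ∇E = (56, 6, -1) → (5, 1, -2) − 0.04·(56, 6, -1) = (2.76, 0.76, -1.96)
Step 2: at (2.76, 0.76, -1.96), ∇E = (33.6, 4.56, -0.84) → (2.76, 0.76, -1.96) − 0.04·(33.6, 4.56, -0.84) = (1.416, 0.5776, -1.9264)
Step 3: at (1.416, 0.5776, -1.9264), ∇E = (20.16, 3.4656, -0.7056) → (1.416, 0.5776, -1.9264) − 0.04·(20.16, 3.4656, -0.7056) = (0.6096, 0.438976, -1.898176)
E(0.6096, 0.438976, -1.898176) = 0.01267283968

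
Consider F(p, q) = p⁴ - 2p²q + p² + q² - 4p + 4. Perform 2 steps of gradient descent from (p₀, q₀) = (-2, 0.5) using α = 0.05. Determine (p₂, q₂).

(-0.0124, 0.769)

∇F = (4p³ - 4pq + 2p - 4, -2p² + 2q)
(p₁, q₁) = (-2, 0.5) − 0.05·(-36, -7) = (-0.2, 0.85)
(p₂, q₂) = (-0.2, 0.85) − 0.05·(-3.752, 1.62) = (-0.0124, 0.769)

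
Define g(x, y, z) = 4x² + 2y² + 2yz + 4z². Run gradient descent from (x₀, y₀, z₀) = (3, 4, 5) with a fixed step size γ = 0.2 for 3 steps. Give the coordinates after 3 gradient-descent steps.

∇g = (8x, 4y + 2z, 2y + 8z)
(x₁, y₁, z₁) = (3, 4, 5) − 0.2·(24, 26, 48) = (-1.8, -1.2, -4.6)
(x₂, y₂, z₂) = (-1.8, -1.2, -4.6) − 0.2·(-14.4, -14, -39.2) = (1.08, 1.6, 3.24)
(x₃, y₃, z₃) = (1.08, 1.6, 3.24) − 0.2·(8.64, 12.88, 29.12) = (-0.648, -0.976, -2.584)

(-0.648, -0.976, -2.584)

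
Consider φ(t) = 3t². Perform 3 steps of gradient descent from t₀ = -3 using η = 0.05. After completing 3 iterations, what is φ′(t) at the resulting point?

-6.174

φ′(t) = 6t
t₁ = -3 − 0.05·(-18) = -2.1
t₂ = -2.1 − 0.05·(-12.6) = -1.47
t₃ = -1.47 − 0.05·(-8.82) = -1.029
φ′(t) at (-1.029) = -6.174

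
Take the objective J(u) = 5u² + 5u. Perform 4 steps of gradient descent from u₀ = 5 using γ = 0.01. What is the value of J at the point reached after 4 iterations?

J′(u) = 10u + 5
u₁ = 5 − 0.01·55 = 4.45
u₂ = 4.45 − 0.01·49.5 = 3.955
u₃ = 3.955 − 0.01·44.55 = 3.5095
u₄ = 3.5095 − 0.01·40.095 = 3.10855
J(3.10855) = 63.8581655125

63.8581655125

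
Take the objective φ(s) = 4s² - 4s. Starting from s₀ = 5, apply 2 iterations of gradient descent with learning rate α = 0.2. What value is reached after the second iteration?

φ′(s) = 8s - 4
s₁ = 5 − 0.2·36 = -2.2
s₂ = -2.2 − 0.2·(-21.6) = 2.12

2.12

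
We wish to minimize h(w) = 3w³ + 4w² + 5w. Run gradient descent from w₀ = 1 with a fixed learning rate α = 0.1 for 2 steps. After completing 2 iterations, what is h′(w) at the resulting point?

26.019664

h′(w) = 9w² + 8w + 5
Step 1: h′(1) = 22; w₁ = 1 − 0.1·22 = -1.2
Step 2: h′(-1.2) = 8.36; w₂ = -1.2 − 0.1·8.36 = -2.036
h′(w) at (-2.036) = 26.019664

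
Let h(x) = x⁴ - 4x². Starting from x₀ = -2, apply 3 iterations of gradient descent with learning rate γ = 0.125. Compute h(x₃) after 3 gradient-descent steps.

h′(x) = 4x³ - 8x
x₁ = -2 − 0.125·(-16) = 0
x₂ = 0 − 0.125·0 = 0
x₃ = 0 − 0.125·0 = 0
h(0) = 0

0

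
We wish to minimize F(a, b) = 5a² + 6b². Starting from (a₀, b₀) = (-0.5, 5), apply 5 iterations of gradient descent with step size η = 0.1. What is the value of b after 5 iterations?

∇F = (10a, 12b)
(a₁, b₁) = (-0.5, 5) − 0.1·(-5, 60) = (0, -1)
(a₂, b₂) = (0, -1) − 0.1·(0, -12) = (0, 0.2)
(a₃, b₃) = (0, 0.2) − 0.1·(0, 2.4) = (0, -0.04)
(a₄, b₄) = (0, -0.04) − 0.1·(0, -0.48) = (0, 0.008)
(a₅, b₅) = (0, 0.008) − 0.1·(0, 0.096) = (0, -0.0016)
b = -0.0016

-0.0016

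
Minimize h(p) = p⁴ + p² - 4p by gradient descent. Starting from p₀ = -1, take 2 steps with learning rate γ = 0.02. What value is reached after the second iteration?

-0.64704

h′(p) = 4p³ + 2p - 4
Step 1: h′(-1) = -10; p₁ = -1 − 0.02·(-10) = -0.8
Step 2: h′(-0.8) = -7.648; p₂ = -0.8 − 0.02·(-7.648) = -0.64704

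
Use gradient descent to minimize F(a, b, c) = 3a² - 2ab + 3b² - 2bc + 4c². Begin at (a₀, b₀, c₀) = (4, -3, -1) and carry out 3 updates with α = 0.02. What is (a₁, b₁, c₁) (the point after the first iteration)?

∇F = (6a - 2b, -2a + 6b - 2c, -2b + 8c)
Step 1: at (4, -3, -1), ∇F = (30, -24, -2) → (4, -3, -1) − 0.02·(30, -24, -2) = (3.4, -2.52, -0.96)

(3.4, -2.52, -0.96)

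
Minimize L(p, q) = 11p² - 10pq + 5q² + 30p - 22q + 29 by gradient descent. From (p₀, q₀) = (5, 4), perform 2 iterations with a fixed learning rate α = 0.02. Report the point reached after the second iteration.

∇L = (22p - 10q + 30, -10p + 10q - 22)
(p₁, q₁) = (5, 4) − 0.02·(100, -32) = (3, 4.64)
(p₂, q₂) = (3, 4.64) − 0.02·(49.6, -5.6) = (2.008, 4.752)

(2.008, 4.752)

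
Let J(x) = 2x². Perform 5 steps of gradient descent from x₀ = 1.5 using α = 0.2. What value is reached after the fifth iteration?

J′(x) = 4x
Step 1: J′(1.5) = 6; x₁ = 1.5 − 0.2·6 = 0.3
Step 2: J′(0.3) = 1.2; x₂ = 0.3 − 0.2·1.2 = 0.06
Step 3: J′(0.06) = 0.24; x₃ = 0.06 − 0.2·0.24 = 0.012
Step 4: J′(0.012) = 0.048; x₄ = 0.012 − 0.2·0.048 = 0.0024
Step 5: J′(0.0024) = 0.0096; x₅ = 0.0024 − 0.2·0.0096 = 0.00048

0.00048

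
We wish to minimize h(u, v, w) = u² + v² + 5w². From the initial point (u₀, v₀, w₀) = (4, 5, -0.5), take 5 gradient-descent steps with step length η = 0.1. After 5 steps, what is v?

∇h = (2u, 2v, 10w)
(u₁, v₁, w₁) = (4, 5, -0.5) − 0.1·(8, 10, -5) = (3.2, 4, 0)
(u₂, v₂, w₂) = (3.2, 4, 0) − 0.1·(6.4, 8, 0) = (2.56, 3.2, 0)
(u₃, v₃, w₃) = (2.56, 3.2, 0) − 0.1·(5.12, 6.4, 0) = (2.048, 2.56, 0)
(u₄, v₄, w₄) = (2.048, 2.56, 0) − 0.1·(4.096, 5.12, 0) = (1.6384, 2.048, 0)
(u₅, v₅, w₅) = (1.6384, 2.048, 0) − 0.1·(3.2768, 4.096, 0) = (1.31072, 1.6384, 0)
v = 1.6384

1.6384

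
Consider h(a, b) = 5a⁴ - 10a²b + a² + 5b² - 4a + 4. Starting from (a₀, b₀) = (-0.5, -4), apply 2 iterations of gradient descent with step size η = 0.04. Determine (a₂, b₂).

(-3.3232, -0.596)

∇h = (20a³ - 20ab + 2a - 4, -10a² + 10b)
(a₁, b₁) = (-0.5, -4) − 0.04·(-47.5, -42.5) = (1.4, -2.3)
(a₂, b₂) = (1.4, -2.3) − 0.04·(118.08, -42.6) = (-3.3232, -0.596)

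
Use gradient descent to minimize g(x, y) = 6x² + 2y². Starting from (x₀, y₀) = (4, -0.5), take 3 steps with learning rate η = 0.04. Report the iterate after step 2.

∇g = (12x, 4y)
(x₁, y₁) = (4, -0.5) − 0.04·(48, -2) = (2.08, -0.42)
(x₂, y₂) = (2.08, -0.42) − 0.04·(24.96, -1.68) = (1.0816, -0.3528)

(1.0816, -0.3528)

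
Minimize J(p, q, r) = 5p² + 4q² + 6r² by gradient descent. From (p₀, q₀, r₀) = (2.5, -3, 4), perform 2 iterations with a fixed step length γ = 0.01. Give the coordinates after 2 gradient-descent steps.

∇J = (10p, 8q, 12r)
(p₁, q₁, r₁) = (2.5, -3, 4) − 0.01·(25, -24, 48) = (2.25, -2.76, 3.52)
(p₂, q₂, r₂) = (2.25, -2.76, 3.52) − 0.01·(22.5, -22.08, 42.24) = (2.025, -2.5392, 3.0976)

(2.025, -2.5392, 3.0976)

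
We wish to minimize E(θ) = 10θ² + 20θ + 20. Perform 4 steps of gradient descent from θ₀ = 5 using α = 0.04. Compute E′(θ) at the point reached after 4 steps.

E′(θ) = 20θ + 20
Step 1: E′(5) = 120; θ₁ = 5 − 0.04·120 = 0.2
Step 2: E′(0.2) = 24; θ₂ = 0.2 − 0.04·24 = -0.76
Step 3: E′(-0.76) = 4.8; θ₃ = -0.76 − 0.04·4.8 = -0.952
Step 4: E′(-0.952) = 0.96; θ₄ = -0.952 − 0.04·0.96 = -0.9904
E′(θ) at (-0.9904) = 0.192

0.192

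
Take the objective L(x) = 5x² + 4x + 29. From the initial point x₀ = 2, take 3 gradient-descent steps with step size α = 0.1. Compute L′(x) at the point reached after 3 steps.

L′(x) = 10x + 4
Step 1: L′(2) = 24; x₁ = 2 − 0.1·24 = -0.4
Step 2: L′(-0.4) = 0; x₂ = -0.4 − 0.1·0 = -0.4
Step 3: L′(-0.4) = 0; x₃ = -0.4 − 0.1·0 = -0.4
L′(x) at (-0.4) = 0

0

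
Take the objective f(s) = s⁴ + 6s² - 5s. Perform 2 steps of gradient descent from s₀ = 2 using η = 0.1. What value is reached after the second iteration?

f′(s) = 4s³ + 12s - 5
s₁ = 2 − 0.1·51 = -3.1
s₂ = -3.1 − 0.1·(-161.364) = 13.0364

13.0364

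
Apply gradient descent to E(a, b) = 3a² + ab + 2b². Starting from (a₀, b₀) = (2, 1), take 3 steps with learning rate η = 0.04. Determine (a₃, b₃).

(0.808576, 0.442752)

∇E = (6a + b, a + 4b)
(a₁, b₁) = (2, 1) − 0.04·(13, 6) = (1.48, 0.76)
(a₂, b₂) = (1.48, 0.76) − 0.04·(9.64, 4.52) = (1.0944, 0.5792)
(a₃, b₃) = (1.0944, 0.5792) − 0.04·(7.1456, 3.4112) = (0.808576, 0.442752)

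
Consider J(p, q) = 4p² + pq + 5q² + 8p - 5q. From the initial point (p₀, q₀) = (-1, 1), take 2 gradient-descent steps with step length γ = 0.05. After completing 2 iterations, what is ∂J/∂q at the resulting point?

0.955

∇J = (8p + q + 8, p + 10q - 5)
Step 1: at (-1, 1), ∇J = (1, 4) → (-1, 1) − 0.05·(1, 4) = (-1.05, 0.8)
Step 2: at (-1.05, 0.8), ∇J = (0.4, 1.95) → (-1.05, 0.8) − 0.05·(0.4, 1.95) = (-1.07, 0.7025)
∂J/∂q at (-1.07, 0.7025) = 0.955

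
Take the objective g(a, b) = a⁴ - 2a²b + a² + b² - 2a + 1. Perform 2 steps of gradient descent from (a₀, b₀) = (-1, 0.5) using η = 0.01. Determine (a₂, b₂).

∇g = (4a³ - 4ab + 2a - 2, -2a² + 2b)
Step 1: at (-1, 0.5), ∇g = (-6, -1) → (-1, 0.5) − 0.01·(-6, -1) = (-0.94, 0.51)
Step 2: at (-0.94, 0.51), ∇g = (-5.284736, -0.7472) → (-0.94, 0.51) − 0.01·(-5.284736, -0.7472) = (-0.88715264, 0.517472)

(-0.88715264, 0.517472)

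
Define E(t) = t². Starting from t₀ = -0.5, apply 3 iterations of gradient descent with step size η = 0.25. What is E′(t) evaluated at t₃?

-0.125

E′(t) = 2t
Step 1: E′(-0.5) = -1; t₁ = -0.5 − 0.25·(-1) = -0.25
Step 2: E′(-0.25) = -0.5; t₂ = -0.25 − 0.25·(-0.5) = -0.125
Step 3: E′(-0.125) = -0.25; t₃ = -0.125 − 0.25·(-0.25) = -0.0625
E′(t) at (-0.0625) = -0.125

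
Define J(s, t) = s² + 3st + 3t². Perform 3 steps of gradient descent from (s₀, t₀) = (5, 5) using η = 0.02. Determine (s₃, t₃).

(3.71076, 2.693)

∇J = (2s + 3t, 3s + 6t)
(s₁, t₁) = (5, 5) − 0.02·(25, 45) = (4.5, 4.1)
(s₂, t₂) = (4.5, 4.1) − 0.02·(21.3, 38.1) = (4.074, 3.338)
(s₃, t₃) = (4.074, 3.338) − 0.02·(18.162, 32.25) = (3.71076, 2.693)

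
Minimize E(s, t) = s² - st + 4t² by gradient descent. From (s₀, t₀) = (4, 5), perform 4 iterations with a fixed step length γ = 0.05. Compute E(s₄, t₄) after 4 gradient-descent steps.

10.71956044921875

∇E = (2s - t, -s + 8t)
Step 1: at (4, 5), ∇E = (3, 36) → (4, 5) − 0.05·(3, 36) = (3.85, 3.2)
Step 2: at (3.85, 3.2), ∇E = (4.5, 21.75) → (3.85, 3.2) − 0.05·(4.5, 21.75) = (3.625, 2.1125)
Step 3: at (3.625, 2.1125), ∇E = (5.1375, 13.275) → (3.625, 2.1125) − 0.05·(5.1375, 13.275) = (3.368125, 1.44875)
Step 4: at (3.368125, 1.44875), ∇E = (5.2875, 8.221875) → (3.368125, 1.44875) − 0.05·(5.2875, 8.221875) = (3.10375, 1.03765625)
E(3.10375, 1.03765625) = 10.71956044921875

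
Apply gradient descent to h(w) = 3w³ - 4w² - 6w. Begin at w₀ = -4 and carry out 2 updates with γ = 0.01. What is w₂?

h′(w) = 9w² - 8w - 6
Step 1: h′(-4) = 170; w₁ = -4 − 0.01·170 = -5.7
Step 2: h′(-5.7) = 332.01; w₂ = -5.7 − 0.01·332.01 = -9.0201

-9.0201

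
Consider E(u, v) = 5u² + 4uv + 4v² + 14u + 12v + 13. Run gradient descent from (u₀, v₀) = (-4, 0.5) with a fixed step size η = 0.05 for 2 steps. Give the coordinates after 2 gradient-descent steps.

∇E = (10u + 4v + 14, 4u + 8v + 12)
(u₁, v₁) = (-4, 0.5) − 0.05·(-24, 0) = (-2.8, 0.5)
(u₂, v₂) = (-2.8, 0.5) − 0.05·(-12, 4.8) = (-2.2, 0.26)

(-2.2, 0.26)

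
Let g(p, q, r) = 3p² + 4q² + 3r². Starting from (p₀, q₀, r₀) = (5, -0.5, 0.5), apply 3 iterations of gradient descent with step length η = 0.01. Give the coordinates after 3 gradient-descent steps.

∇g = (6p, 8q, 6r)
(p₁, q₁, r₁) = (5, -0.5, 0.5) − 0.01·(30, -4, 3) = (4.7, -0.46, 0.47)
(p₂, q₂, r₂) = (4.7, -0.46, 0.47) − 0.01·(28.2, -3.68, 2.82) = (4.418, -0.4232, 0.4418)
(p₃, q₃, r₃) = (4.418, -0.4232, 0.4418) − 0.01·(26.508, -3.3856, 2.6508) = (4.15292, -0.389344, 0.415292)

(4.15292, -0.389344, 0.415292)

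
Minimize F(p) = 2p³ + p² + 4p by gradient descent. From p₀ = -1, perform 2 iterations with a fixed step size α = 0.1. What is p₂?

F′(p) = 6p² + 2p + 4
Step 1: F′(-1) = 8; p₁ = -1 − 0.1·8 = -1.8
Step 2: F′(-1.8) = 19.84; p₂ = -1.8 − 0.1·19.84 = -3.784

-3.784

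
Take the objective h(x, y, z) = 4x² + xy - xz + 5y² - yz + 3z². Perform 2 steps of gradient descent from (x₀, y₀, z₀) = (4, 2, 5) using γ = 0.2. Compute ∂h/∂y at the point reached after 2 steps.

24.24

∇h = (8x + y - z, x + 10y - z, -x - y + 6z)
Step 1: at (4, 2, 5), ∇h = (29, 19, 24) → (4, 2, 5) − 0.2·(29, 19, 24) = (-1.8, -1.8, 0.2)
Step 2: at (-1.8, -1.8, 0.2), ∇h = (-16.4, -20, 4.8) → (-1.8, -1.8, 0.2) − 0.2·(-16.4, -20, 4.8) = (1.48, 2.2, -0.76)
∂h/∂y at (1.48, 2.2, -0.76) = 24.24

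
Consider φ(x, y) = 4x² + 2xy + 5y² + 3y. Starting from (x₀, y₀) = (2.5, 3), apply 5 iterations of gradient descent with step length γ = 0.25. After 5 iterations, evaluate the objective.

35332.45703125

∇φ = (8x + 2y, 2x + 10y + 3)
Step 1: at (2.5, 3), ∇φ = (26, 38) → (2.5, 3) − 0.25·(26, 38) = (-4, -6.5)
Step 2: at (-4, -6.5), ∇φ = (-45, -70) → (-4, -6.5) − 0.25·(-45, -70) = (7.25, 11)
Step 3: at (7.25, 11), ∇φ = (80, 127.5) → (7.25, 11) − 0.25·(80, 127.5) = (-12.75, -20.875)
Step 4: at (-12.75, -20.875), ∇φ = (-143.75, -231.25) → (-12.75, -20.875) − 0.25·(-143.75, -231.25) = (23.1875, 36.9375)
Step 5: at (23.1875, 36.9375), ∇φ = (259.375, 418.75) → (23.1875, 36.9375) − 0.25·(259.375, 418.75) = (-41.65625, -67.75)
φ(-41.65625, -67.75) = 35332.45703125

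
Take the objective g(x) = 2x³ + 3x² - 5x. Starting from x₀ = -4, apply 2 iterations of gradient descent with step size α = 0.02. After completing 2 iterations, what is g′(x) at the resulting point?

g′(x) = 6x² + 6x - 5
Step 1: g′(-4) = 67; x₁ = -4 − 0.02·67 = -5.34
Step 2: g′(-5.34) = 134.0536; x₂ = -5.34 − 0.02·134.0536 = -8.021072
g′(x) at (-8.021072) = 332.899144175104

332.899144175104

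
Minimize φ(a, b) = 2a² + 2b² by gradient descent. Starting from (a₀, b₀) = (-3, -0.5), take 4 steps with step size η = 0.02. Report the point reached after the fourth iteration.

(-2.14917888, -0.35819648)

∇φ = (4a, 4b)
(a₁, b₁) = (-3, -0.5) − 0.02·(-12, -2) = (-2.76, -0.46)
(a₂, b₂) = (-2.76, -0.46) − 0.02·(-11.04, -1.84) = (-2.5392, -0.4232)
(a₃, b₃) = (-2.5392, -0.4232) − 0.02·(-10.1568, -1.6928) = (-2.336064, -0.389344)
(a₄, b₄) = (-2.336064, -0.389344) − 0.02·(-9.344256, -1.557376) = (-2.14917888, -0.35819648)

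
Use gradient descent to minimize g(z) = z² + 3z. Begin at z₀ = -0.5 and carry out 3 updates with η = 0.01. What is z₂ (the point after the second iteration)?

g′(z) = 2z + 3
Step 1: g′(-0.5) = 2; z₁ = -0.5 − 0.01·2 = -0.52
Step 2: g′(-0.52) = 1.96; z₂ = -0.52 − 0.01·1.96 = -0.5396

-0.5396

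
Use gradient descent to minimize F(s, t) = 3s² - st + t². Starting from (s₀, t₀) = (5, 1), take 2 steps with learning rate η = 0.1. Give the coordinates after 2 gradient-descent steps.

∇F = (6s - t, -s + 2t)
Step 1: at (5, 1), ∇F = (29, -3) → (5, 1) − 0.1·(29, -3) = (2.1, 1.3)
Step 2: at (2.1, 1.3), ∇F = (11.3, 0.5) → (2.1, 1.3) − 0.1·(11.3, 0.5) = (0.97, 1.25)

(0.97, 1.25)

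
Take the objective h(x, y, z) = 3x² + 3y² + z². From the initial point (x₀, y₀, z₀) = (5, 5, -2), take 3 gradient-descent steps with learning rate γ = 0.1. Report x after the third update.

0.32

∇h = (6x, 6y, 2z)
Step 1: at (5, 5, -2), ∇h = (30, 30, -4) → (5, 5, -2) − 0.1·(30, 30, -4) = (2, 2, -1.6)
Step 2: at (2, 2, -1.6), ∇h = (12, 12, -3.2) → (2, 2, -1.6) − 0.1·(12, 12, -3.2) = (0.8, 0.8, -1.28)
Step 3: at (0.8, 0.8, -1.28), ∇h = (4.8, 4.8, -2.56) → (0.8, 0.8, -1.28) − 0.1·(4.8, 4.8, -2.56) = (0.32, 0.32, -1.024)
x = 0.32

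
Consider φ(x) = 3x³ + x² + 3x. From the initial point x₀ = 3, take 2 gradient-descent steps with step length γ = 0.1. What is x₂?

-37.5

φ′(x) = 9x² + 2x + 3
Step 1: φ′(3) = 90; x₁ = 3 − 0.1·90 = -6
Step 2: φ′(-6) = 315; x₂ = -6 − 0.1·315 = -37.5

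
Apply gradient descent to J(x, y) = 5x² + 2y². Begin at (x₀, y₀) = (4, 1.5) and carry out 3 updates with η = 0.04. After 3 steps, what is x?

∇J = (10x, 4y)
Step 1: at (4, 1.5), ∇J = (40, 6) → (4, 1.5) − 0.04·(40, 6) = (2.4, 1.26)
Step 2: at (2.4, 1.26), ∇J = (24, 5.04) → (2.4, 1.26) − 0.04·(24, 5.04) = (1.44, 1.0584)
Step 3: at (1.44, 1.0584), ∇J = (14.4, 4.2336) → (1.44, 1.0584) − 0.04·(14.4, 4.2336) = (0.864, 0.889056)
x = 0.864

0.864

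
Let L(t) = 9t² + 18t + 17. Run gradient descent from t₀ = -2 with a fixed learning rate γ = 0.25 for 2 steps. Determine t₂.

L′(t) = 18t + 18
Step 1: L′(-2) = -18; t₁ = -2 − 0.25·(-18) = 2.5
Step 2: L′(2.5) = 63; t₂ = 2.5 − 0.25·63 = -13.25

-13.25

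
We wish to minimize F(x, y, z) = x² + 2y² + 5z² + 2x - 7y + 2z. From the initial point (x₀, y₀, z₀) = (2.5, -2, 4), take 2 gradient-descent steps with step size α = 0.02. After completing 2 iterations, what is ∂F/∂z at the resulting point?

26.88

∇F = (2x + 2, 4y - 7, 10z + 2)
Step 1: at (2.5, -2, 4), ∇F = (7, -15, 42) → (2.5, -2, 4) − 0.02·(7, -15, 42) = (2.36, -1.7, 3.16)
Step 2: at (2.36, -1.7, 3.16), ∇F = (6.72, -13.8, 33.6) → (2.36, -1.7, 3.16) − 0.02·(6.72, -13.8, 33.6) = (2.2256, -1.424, 2.488)
∂F/∂z at (2.2256, -1.424, 2.488) = 26.88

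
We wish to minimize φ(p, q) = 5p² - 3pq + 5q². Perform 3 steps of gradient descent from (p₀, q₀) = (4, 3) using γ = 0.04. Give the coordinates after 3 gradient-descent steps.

(1.361664, 1.251072)

∇φ = (10p - 3q, -3p + 10q)
(p₁, q₁) = (4, 3) − 0.04·(31, 18) = (2.76, 2.28)
(p₂, q₂) = (2.76, 2.28) − 0.04·(20.76, 14.52) = (1.9296, 1.6992)
(p₃, q₃) = (1.9296, 1.6992) − 0.04·(14.1984, 11.2032) = (1.361664, 1.251072)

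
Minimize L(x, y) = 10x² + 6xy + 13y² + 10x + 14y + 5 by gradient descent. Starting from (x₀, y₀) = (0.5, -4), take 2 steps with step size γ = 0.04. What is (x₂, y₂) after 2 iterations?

∇L = (20x + 6y + 10, 6x + 26y + 14)
(x₁, y₁) = (0.5, -4) − 0.04·(-4, -87) = (0.66, -0.52)
(x₂, y₂) = (0.66, -0.52) − 0.04·(20.08, 4.44) = (-0.1432, -0.6976)

(-0.1432, -0.6976)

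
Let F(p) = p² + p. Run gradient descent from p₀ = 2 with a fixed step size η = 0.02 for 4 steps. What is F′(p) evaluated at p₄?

F′(p) = 2p + 1
p₁ = 2 − 0.02·5 = 1.9
p₂ = 1.9 − 0.02·4.8 = 1.804
p₃ = 1.804 − 0.02·4.608 = 1.71184
p₄ = 1.71184 − 0.02·4.42368 = 1.6233664
F′(p) at (1.6233664) = 4.2467328

4.2467328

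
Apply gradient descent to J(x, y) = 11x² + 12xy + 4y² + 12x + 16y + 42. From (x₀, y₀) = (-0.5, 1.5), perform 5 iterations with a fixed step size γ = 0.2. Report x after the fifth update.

∇J = (22x + 12y + 12, 12x + 8y + 16)
Step 1: at (-0.5, 1.5), ∇J = (19, 22) → (-0.5, 1.5) − 0.2·(19, 22) = (-4.3, -2.9)
Step 2: at (-4.3, -2.9), ∇J = (-117.4, -58.8) → (-4.3, -2.9) − 0.2·(-117.4, -58.8) = (19.18, 8.86)
Step 3: at (19.18, 8.86), ∇J = (540.28, 317.04) → (19.18, 8.86) − 0.2·(540.28, 317.04) = (-88.876, -54.548)
Step 4: at (-88.876, -54.548), ∇J = (-2597.848, -1486.896) → (-88.876, -54.548) − 0.2·(-2597.848, -1486.896) = (430.6936, 242.8312)
Step 5: at (430.6936, 242.8312), ∇J = (12401.2336, 7126.9728) → (430.6936, 242.8312) − 0.2·(12401.2336, 7126.9728) = (-2049.55312, -1182.56336)
x = -2049.55312

-2049.55312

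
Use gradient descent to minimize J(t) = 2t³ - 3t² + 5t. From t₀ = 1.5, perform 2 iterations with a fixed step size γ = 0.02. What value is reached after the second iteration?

1.161268

J′(t) = 6t² - 6t + 5
Step 1: J′(1.5) = 9.5; t₁ = 1.5 − 0.02·9.5 = 1.31
Step 2: J′(1.31) = 7.4366; t₂ = 1.31 − 0.02·7.4366 = 1.161268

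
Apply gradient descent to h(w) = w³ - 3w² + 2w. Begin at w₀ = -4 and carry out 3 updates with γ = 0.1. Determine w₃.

-1081.4773552

h′(w) = 3w² - 6w + 2
Step 1: h′(-4) = 74; w₁ = -4 − 0.1·74 = -11.4
Step 2: h′(-11.4) = 460.28; w₂ = -11.4 − 0.1·460.28 = -57.428
Step 3: h′(-57.428) = 10240.493552; w₃ = -57.428 − 0.1·10240.493552 = -1081.4773552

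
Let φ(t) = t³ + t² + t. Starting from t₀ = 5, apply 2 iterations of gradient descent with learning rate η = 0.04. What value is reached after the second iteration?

1.103168

φ′(t) = 3t² + 2t + 1
t₁ = 5 − 0.04·86 = 1.56
t₂ = 1.56 − 0.04·11.4208 = 1.103168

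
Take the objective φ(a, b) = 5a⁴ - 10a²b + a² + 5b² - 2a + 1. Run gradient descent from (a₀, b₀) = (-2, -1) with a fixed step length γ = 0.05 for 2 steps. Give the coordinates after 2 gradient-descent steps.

(-551.767, 35.195)

∇φ = (20a³ - 20ab + 2a - 2, -10a² + 10b)
(a₁, b₁) = (-2, -1) − 0.05·(-206, -50) = (8.3, 1.5)
(a₂, b₂) = (8.3, 1.5) − 0.05·(11201.34, -673.9) = (-551.767, 35.195)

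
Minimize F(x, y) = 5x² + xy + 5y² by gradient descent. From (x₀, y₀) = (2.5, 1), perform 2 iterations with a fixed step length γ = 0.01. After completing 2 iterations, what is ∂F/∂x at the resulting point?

20.8376

∇F = (10x + y, x + 10y)
Step 1: at (2.5, 1), ∇F = (26, 12.5) → (2.5, 1) − 0.01·(26, 12.5) = (2.24, 0.875)
Step 2: at (2.24, 0.875), ∇F = (23.275, 10.99) → (2.24, 0.875) − 0.01·(23.275, 10.99) = (2.00725, 0.7651)
∂F/∂x at (2.00725, 0.7651) = 20.8376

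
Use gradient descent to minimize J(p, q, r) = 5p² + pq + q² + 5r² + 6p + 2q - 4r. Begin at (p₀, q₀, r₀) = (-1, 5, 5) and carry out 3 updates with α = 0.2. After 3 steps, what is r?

∇J = (10p + q + 6, p + 2q + 2, 10r - 4)
(p₁, q₁, r₁) = (-1, 5, 5) − 0.2·(1, 11, 46) = (-1.2, 2.8, -4.2)
(p₂, q₂, r₂) = (-1.2, 2.8, -4.2) − 0.2·(-3.2, 6.4, -46) = (-0.56, 1.52, 5)
(p₃, q₃, r₃) = (-0.56, 1.52, 5) − 0.2·(1.92, 4.48, 46) = (-0.944, 0.624, -4.2)
r = -4.2

-4.2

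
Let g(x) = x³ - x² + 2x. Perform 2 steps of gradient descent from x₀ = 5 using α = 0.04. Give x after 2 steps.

g′(x) = 3x² - 2x + 2
x₁ = 5 − 0.04·67 = 2.32
x₂ = 2.32 − 0.04·13.5072 = 1.779712

1.779712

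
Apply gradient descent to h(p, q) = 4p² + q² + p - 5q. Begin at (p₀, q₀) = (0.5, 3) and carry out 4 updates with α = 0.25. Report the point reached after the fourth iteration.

∇h = (8p + 1, 2q - 5)
Step 1: at (0.5, 3), ∇h = (5, 1) → (0.5, 3) − 0.25·(5, 1) = (-0.75, 2.75)
Step 2: at (-0.75, 2.75), ∇h = (-5, 0.5) → (-0.75, 2.75) − 0.25·(-5, 0.5) = (0.5, 2.625)
Step 3: at (0.5, 2.625), ∇h = (5, 0.25) → (0.5, 2.625) − 0.25·(5, 0.25) = (-0.75, 2.5625)
Step 4: at (-0.75, 2.5625), ∇h = (-5, 0.125) → (-0.75, 2.5625) − 0.25·(-5, 0.125) = (0.5, 2.53125)

(0.5, 2.53125)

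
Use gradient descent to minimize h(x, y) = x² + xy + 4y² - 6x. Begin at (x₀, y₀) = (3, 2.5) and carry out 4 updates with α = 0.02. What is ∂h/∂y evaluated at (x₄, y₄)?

∇h = (2x + y - 6, x + 8y)
(x₁, y₁) = (3, 2.5) − 0.02·(2.5, 23) = (2.95, 2.04)
(x₂, y₂) = (2.95, 2.04) − 0.02·(1.94, 19.27) = (2.9112, 1.6546)
(x₃, y₃) = (2.9112, 1.6546) − 0.02·(1.477, 16.148) = (2.88166, 1.33164)
(x₄, y₄) = (2.88166, 1.33164) − 0.02·(1.09496, 13.53478) = (2.8597608, 1.0609444)
∂h/∂y at (2.8597608, 1.0609444) = 11.347316

11.347316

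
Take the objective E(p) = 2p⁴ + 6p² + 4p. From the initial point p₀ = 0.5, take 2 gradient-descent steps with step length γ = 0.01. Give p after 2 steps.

E′(p) = 8p³ + 12p + 4
p₁ = 0.5 − 0.01·11 = 0.39
p₂ = 0.39 − 0.01·9.154552 = 0.29845448

0.29845448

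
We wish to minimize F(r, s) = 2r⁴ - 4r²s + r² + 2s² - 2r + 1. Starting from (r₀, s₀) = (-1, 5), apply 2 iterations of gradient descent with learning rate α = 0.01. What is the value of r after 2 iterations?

∇F = (8r³ - 8rs + 2r - 2, -4r² + 4s)
Step 1: at (-1, 5), ∇F = (28, 16) → (-1, 5) − 0.01·(28, 16) = (-1.28, 4.84)
Step 2: at (-1.28, 4.84), ∇F = (28.224384, 12.8064) → (-1.28, 4.84) − 0.01·(28.224384, 12.8064) = (-1.56224384, 4.711936)
r = -1.56224384

-1.56224384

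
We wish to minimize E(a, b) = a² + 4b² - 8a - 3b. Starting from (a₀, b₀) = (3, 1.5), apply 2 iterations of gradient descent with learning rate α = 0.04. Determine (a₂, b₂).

∇E = (2a - 8, 8b - 3)
Step 1: at (3, 1.5), ∇E = (-2, 9) → (3, 1.5) − 0.04·(-2, 9) = (3.08, 1.14)
Step 2: at (3.08, 1.14), ∇E = (-1.84, 6.12) → (3.08, 1.14) − 0.04·(-1.84, 6.12) = (3.1536, 0.8952)

(3.1536, 0.8952)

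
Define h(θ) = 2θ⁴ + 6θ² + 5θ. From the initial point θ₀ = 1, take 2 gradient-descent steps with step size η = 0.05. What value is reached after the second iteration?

h′(θ) = 8θ³ + 12θ + 5
Step 1: h′(1) = 25; θ₁ = 1 − 0.05·25 = -0.25
Step 2: h′(-0.25) = 1.875; θ₂ = -0.25 − 0.05·1.875 = -0.34375

-0.34375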